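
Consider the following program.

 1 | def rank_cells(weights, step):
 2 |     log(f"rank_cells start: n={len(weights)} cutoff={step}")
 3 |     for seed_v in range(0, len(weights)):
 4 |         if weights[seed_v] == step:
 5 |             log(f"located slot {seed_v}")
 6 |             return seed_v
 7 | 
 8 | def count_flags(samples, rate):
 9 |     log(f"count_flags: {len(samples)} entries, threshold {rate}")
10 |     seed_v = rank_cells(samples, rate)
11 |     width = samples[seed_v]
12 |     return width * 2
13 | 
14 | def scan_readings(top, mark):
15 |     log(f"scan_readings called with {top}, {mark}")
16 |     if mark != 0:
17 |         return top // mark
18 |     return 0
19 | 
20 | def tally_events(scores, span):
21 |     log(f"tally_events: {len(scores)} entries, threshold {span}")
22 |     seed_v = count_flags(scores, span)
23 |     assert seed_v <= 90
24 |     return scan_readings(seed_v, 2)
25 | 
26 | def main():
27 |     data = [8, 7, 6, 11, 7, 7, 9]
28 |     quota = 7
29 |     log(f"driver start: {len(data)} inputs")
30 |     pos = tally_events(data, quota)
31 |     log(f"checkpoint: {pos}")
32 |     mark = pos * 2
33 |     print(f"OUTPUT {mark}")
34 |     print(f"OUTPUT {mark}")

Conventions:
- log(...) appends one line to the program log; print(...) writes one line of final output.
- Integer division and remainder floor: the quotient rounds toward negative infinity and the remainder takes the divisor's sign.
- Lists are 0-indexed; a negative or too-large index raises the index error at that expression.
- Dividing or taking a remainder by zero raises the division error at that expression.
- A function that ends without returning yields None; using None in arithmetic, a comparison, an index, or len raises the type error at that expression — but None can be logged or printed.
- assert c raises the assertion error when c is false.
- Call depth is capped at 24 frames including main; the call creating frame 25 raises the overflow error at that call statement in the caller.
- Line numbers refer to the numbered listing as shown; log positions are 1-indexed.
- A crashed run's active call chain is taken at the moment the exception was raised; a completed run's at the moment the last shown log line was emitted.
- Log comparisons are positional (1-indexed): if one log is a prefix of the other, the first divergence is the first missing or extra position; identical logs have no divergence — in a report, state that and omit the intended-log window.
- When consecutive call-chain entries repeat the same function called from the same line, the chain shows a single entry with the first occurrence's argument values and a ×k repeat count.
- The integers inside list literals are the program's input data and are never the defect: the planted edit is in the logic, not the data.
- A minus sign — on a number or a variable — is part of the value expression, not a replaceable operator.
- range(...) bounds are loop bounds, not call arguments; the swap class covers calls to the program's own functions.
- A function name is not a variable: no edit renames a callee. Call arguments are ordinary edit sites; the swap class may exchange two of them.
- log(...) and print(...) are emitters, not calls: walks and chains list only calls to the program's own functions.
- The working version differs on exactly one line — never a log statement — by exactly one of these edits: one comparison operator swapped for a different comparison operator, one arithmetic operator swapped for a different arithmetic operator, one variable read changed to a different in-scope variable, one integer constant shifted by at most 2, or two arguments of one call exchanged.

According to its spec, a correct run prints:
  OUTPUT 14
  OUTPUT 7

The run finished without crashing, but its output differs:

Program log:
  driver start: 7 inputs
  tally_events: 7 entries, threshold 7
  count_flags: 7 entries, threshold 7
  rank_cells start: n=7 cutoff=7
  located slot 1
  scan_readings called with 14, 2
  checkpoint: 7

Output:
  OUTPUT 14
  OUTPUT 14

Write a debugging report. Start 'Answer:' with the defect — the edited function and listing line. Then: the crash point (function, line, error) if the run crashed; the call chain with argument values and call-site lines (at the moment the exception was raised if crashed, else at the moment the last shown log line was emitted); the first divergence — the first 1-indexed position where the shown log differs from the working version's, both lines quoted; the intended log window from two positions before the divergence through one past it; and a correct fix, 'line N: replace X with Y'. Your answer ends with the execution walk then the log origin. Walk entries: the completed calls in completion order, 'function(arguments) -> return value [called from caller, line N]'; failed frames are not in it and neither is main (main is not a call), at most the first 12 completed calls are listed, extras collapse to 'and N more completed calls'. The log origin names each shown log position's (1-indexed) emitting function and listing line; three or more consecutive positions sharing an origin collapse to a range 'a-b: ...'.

Answer: the defect is in main at line 34.
Core observation: No log line changed; the fault shows up purely in the output.
Call chain: main.
First divergence: none; the two logs match at every position.
Execution walk:
  rank_cells([8, 7, 6, 11, 7, 7, 9], 7) -> 1  [called from count_flags, line 10]
  count_flags([8, 7, 6, 11, 7, 7, 9], 7) -> 14  [called from tally_events, line 22]
  scan_readings(14, 2) -> 7  [called from tally_events, line 24]
  tally_events([8, 7, 6, 11, 7, 7, 9], 7) -> 7  [called from main, line 30]
Origin of each log line:
  1: emitted by main (line 29)
  2: emitted by tally_events (line 21)
  3: emitted by count_flags (line 9)
  4: emitted by rank_cells (line 2)
  5: emitted by rank_cells (line 5)
  6: emitted by scan_readings (line 15)
  7: emitted by main (line 31)
A correct fix: line 34: replace `mark` with `pos`.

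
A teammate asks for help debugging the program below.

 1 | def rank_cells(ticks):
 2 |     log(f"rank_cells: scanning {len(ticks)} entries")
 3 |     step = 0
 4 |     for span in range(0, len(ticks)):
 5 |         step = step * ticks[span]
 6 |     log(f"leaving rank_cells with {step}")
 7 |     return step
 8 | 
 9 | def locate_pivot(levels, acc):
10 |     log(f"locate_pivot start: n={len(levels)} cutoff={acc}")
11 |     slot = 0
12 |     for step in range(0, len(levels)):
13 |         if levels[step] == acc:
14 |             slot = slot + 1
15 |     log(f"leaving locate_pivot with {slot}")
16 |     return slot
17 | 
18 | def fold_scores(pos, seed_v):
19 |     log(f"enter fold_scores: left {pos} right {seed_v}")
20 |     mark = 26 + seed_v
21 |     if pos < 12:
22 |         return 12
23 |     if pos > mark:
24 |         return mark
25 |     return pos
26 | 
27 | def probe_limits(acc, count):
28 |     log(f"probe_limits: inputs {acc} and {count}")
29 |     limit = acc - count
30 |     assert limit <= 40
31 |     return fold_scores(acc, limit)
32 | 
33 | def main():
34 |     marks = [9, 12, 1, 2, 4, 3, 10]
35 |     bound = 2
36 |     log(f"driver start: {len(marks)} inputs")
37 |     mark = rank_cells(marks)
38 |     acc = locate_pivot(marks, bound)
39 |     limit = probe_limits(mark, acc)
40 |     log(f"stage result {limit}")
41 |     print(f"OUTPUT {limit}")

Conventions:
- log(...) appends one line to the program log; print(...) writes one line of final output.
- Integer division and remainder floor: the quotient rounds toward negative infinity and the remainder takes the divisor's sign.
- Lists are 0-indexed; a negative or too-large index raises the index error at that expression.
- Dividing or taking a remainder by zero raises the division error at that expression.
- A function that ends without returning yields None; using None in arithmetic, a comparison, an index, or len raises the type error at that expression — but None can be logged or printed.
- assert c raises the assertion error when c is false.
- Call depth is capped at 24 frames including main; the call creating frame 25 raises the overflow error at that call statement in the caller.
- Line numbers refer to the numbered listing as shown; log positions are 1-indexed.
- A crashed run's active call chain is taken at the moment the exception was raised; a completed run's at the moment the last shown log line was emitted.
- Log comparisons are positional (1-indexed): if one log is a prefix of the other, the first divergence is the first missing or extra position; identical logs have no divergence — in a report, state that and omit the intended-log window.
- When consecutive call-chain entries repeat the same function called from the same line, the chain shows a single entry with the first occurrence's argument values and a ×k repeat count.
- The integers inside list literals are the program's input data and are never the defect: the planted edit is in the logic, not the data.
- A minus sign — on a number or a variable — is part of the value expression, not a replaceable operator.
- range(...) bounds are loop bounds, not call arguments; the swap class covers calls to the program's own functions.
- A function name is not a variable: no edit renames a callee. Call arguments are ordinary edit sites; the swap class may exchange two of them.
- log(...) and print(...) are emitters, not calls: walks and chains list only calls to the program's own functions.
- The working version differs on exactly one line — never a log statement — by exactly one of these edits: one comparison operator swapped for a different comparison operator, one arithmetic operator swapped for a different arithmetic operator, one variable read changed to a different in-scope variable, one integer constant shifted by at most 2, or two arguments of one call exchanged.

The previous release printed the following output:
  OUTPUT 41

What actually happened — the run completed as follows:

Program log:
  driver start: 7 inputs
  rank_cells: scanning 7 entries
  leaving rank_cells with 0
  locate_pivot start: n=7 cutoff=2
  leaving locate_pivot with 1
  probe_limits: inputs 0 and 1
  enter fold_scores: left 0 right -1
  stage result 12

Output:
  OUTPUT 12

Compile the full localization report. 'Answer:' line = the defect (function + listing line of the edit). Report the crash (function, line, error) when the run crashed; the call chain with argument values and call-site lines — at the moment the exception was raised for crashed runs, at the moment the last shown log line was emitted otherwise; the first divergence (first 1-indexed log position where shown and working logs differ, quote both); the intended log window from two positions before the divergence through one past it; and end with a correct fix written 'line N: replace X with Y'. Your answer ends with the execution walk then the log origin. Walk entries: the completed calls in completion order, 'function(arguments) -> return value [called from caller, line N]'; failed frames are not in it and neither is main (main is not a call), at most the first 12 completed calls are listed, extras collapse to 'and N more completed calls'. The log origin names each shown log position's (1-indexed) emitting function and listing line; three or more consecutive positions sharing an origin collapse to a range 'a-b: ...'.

Answer: the defect is in rank_cells at line 5.
Key observation: The log first diverges at position 3: the faulty run prints 'leaving rank_cells with 0' where the working version prints 'leaving rank_cells with 41'.
Call chain: main.
First divergence: position 3 — shown 'leaving rank_cells with 0', intended 'leaving rank_cells with 41'.
Intended log window:
  1: driver start: 7 inputs
  2: rank_cells: scanning 7 entries
  3: leaving rank_cells with 41
  4: locate_pivot start: n=7 cutoff=2
Execution walk:
  rank_cells([9, 12, 1, 2, 4, 3, 10]) -> 0  [called from main, line 37]
  locate_pivot([9, 12, 1, 2, 4, 3, 10], 2) -> 1  [called from main, line 38]
  fold_scores(0, -1) -> 12  [called from probe_limits, line 31]
  probe_limits(0, 1) -> 12  [called from main, line 39]
Log origin:
  1 — main, line 36
  2 — rank_cells, line 2
  3 — rank_cells, line 6
  4 — locate_pivot, line 10
  5 — locate_pivot, line 15
  6 — probe_limits, line 28
  7 — fold_scores, line 19
  8 — main, line 40
A correct fix: line 5: replace `*` with `+`.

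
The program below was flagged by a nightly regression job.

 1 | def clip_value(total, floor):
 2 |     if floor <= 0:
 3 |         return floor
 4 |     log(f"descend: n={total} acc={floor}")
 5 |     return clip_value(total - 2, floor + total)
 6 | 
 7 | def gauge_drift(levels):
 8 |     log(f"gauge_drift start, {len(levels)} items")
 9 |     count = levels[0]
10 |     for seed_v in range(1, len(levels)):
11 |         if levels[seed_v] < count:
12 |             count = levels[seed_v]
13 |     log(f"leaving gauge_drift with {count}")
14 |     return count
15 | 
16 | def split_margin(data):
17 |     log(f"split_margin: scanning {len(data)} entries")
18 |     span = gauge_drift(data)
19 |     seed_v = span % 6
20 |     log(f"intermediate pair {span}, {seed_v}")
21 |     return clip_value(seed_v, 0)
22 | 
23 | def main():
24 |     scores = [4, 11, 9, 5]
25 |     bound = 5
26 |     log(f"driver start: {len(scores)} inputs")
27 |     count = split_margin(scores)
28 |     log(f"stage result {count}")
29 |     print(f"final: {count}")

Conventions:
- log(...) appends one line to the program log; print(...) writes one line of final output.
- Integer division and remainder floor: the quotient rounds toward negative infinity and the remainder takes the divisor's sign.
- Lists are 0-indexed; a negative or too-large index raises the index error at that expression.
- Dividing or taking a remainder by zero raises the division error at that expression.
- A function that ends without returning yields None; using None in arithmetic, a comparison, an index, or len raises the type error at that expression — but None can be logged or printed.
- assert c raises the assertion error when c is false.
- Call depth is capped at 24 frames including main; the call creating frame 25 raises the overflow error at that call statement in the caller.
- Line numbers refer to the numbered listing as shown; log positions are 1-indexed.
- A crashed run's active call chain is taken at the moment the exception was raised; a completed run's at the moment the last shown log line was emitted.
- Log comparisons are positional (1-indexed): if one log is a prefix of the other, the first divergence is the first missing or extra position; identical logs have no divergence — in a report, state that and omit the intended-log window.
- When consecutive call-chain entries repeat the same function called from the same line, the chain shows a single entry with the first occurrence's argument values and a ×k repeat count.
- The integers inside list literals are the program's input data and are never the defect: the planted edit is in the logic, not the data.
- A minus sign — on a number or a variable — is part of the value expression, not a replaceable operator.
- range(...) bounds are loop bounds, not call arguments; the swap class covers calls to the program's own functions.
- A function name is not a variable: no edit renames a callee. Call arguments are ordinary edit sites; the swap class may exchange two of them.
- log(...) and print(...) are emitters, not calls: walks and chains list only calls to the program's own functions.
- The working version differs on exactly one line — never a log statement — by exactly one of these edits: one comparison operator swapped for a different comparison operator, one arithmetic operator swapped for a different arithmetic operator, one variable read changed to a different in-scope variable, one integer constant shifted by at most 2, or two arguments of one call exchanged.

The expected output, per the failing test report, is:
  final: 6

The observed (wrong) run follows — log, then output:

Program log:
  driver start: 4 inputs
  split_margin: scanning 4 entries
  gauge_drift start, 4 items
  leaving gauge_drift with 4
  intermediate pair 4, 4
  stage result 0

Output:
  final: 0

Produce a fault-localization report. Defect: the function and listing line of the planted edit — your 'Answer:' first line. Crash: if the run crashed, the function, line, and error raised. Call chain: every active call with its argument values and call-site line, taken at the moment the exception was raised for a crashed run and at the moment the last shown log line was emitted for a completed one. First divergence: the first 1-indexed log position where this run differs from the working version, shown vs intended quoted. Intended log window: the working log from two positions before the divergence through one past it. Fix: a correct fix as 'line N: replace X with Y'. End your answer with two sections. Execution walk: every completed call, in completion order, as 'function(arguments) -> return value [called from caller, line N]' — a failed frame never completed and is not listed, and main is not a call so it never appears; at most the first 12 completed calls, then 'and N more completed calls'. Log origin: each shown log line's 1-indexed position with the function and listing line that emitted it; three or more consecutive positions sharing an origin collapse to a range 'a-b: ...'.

Answer: the defect is in clip_value at line 2.
Core observation: Everything matches until log position 6, which reads 'stage result 0' in place of 'descend: n=4 acc=0'.
Call chain: main.
First divergence: position 6; shown 'stage result 0' vs intended 'descend: n=4 acc=0'.
Intended log window:
  4: leaving gauge_drift with 4
  5: intermediate pair 4, 4
  6: descend: n=4 acc=0
  7: descend: n=2 acc=4
Execution walk:
  gauge_drift([4, 11, 9, 5]) -> 4  [called from split_margin, line 18]
  clip_value(4, 0) -> 0  [called from split_margin, line 21]
  split_margin([4, 11, 9, 5]) -> 0  [called from main, line 27]
Log line origins:
  1 — main, line 26
  2 — split_margin, line 17
  3 — gauge_drift, line 8
  4 — gauge_drift, line 13
  5 — split_margin, line 20
  6 — main, line 28
A correct fix: line 2: replace `floor` with `total`.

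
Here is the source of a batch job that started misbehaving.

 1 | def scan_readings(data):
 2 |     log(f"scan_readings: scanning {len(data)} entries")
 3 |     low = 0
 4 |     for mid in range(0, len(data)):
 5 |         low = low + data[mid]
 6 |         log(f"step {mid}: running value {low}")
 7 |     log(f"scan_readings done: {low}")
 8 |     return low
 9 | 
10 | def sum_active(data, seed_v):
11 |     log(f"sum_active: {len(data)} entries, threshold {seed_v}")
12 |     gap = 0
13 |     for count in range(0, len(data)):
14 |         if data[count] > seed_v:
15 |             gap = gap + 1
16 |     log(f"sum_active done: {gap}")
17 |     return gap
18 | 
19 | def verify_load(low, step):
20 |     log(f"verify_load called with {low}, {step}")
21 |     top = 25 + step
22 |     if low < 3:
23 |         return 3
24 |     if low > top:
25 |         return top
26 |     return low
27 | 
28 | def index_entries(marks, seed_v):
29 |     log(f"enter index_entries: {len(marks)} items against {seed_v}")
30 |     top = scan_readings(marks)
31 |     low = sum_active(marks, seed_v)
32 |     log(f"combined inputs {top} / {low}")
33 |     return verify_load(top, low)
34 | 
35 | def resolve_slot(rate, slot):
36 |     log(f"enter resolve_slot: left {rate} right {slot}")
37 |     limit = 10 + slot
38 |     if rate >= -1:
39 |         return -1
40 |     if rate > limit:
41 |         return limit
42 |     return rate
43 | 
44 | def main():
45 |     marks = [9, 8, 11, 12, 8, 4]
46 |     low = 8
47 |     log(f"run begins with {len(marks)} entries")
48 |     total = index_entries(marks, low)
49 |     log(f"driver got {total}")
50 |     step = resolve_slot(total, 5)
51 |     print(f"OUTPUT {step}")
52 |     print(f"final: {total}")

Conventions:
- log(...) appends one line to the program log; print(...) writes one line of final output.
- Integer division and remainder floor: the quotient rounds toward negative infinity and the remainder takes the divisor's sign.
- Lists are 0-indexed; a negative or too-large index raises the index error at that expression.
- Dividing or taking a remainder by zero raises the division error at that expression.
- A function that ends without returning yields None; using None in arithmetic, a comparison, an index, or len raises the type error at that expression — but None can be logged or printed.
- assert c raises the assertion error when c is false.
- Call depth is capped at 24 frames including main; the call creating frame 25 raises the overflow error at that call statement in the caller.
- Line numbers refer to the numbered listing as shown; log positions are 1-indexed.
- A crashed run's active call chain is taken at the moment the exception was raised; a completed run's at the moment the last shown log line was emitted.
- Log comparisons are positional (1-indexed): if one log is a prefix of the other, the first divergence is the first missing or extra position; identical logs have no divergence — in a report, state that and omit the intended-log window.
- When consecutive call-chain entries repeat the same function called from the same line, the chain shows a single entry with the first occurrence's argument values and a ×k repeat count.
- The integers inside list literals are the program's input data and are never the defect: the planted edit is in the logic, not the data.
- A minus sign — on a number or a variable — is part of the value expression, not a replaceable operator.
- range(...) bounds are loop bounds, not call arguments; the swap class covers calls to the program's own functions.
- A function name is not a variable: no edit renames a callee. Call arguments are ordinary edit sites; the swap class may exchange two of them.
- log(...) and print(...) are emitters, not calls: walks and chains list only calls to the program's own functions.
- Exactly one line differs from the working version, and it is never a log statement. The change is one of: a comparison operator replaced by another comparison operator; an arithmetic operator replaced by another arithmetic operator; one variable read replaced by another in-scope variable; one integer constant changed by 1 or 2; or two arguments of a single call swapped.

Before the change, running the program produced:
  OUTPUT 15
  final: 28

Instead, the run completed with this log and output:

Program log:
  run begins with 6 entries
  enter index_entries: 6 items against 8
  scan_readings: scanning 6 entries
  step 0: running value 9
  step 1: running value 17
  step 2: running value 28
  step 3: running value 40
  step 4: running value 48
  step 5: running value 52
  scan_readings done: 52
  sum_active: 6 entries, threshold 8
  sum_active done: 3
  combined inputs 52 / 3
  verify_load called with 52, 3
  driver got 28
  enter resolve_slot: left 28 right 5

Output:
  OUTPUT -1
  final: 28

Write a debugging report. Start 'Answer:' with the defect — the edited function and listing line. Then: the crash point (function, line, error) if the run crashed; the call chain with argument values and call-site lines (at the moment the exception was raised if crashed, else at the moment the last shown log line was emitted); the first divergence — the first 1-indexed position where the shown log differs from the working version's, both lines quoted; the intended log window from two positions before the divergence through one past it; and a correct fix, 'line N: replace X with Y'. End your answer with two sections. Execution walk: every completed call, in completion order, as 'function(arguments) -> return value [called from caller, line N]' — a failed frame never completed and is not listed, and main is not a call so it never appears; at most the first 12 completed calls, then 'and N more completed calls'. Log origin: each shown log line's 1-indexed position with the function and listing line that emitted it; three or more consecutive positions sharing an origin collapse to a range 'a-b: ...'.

Answer: the defect is in resolve_slot at line 38.
The tell: Log streams are identical — the defect surfaces only in the printed output.
Call chain: main -> resolve_slot(28, 5) (called at line 50).
First divergence: none — the logs agree in full.
Execution walk:
  scan_readings([9, 8, 11, 12, 8, 4]) -> 52  [called from index_entries, line 30]
  sum_active([9, 8, 11, 12, 8, 4], 8) -> 3  [called from index_entries, line 31]
  verify_load(52, 3) -> 28  [called from index_entries, line 33]
  index_entries([9, 8, 11, 12, 8, 4], 8) -> 28  [called from main, line 48]
  resolve_slot(28, 5) -> -1  [called from main, line 50]
Origin of each log line:
  1: emitted by main (line 47)
  2: emitted by index_entries (line 29)
  3: emitted by scan_readings (line 2)
  4-9: emitted by scan_readings (line 6)
  10: emitted by scan_readings (line 7)
  11: emitted by sum_active (line 11)
  12: emitted by sum_active (line 16)
  13: emitted by index_entries (line 32)
  14: emitted by verify_load (line 20)
  15: emitted by main (line 49)
  16: emitted by resolve_slot (line 36)
A correct fix: line 38: replace `>=` with `<`.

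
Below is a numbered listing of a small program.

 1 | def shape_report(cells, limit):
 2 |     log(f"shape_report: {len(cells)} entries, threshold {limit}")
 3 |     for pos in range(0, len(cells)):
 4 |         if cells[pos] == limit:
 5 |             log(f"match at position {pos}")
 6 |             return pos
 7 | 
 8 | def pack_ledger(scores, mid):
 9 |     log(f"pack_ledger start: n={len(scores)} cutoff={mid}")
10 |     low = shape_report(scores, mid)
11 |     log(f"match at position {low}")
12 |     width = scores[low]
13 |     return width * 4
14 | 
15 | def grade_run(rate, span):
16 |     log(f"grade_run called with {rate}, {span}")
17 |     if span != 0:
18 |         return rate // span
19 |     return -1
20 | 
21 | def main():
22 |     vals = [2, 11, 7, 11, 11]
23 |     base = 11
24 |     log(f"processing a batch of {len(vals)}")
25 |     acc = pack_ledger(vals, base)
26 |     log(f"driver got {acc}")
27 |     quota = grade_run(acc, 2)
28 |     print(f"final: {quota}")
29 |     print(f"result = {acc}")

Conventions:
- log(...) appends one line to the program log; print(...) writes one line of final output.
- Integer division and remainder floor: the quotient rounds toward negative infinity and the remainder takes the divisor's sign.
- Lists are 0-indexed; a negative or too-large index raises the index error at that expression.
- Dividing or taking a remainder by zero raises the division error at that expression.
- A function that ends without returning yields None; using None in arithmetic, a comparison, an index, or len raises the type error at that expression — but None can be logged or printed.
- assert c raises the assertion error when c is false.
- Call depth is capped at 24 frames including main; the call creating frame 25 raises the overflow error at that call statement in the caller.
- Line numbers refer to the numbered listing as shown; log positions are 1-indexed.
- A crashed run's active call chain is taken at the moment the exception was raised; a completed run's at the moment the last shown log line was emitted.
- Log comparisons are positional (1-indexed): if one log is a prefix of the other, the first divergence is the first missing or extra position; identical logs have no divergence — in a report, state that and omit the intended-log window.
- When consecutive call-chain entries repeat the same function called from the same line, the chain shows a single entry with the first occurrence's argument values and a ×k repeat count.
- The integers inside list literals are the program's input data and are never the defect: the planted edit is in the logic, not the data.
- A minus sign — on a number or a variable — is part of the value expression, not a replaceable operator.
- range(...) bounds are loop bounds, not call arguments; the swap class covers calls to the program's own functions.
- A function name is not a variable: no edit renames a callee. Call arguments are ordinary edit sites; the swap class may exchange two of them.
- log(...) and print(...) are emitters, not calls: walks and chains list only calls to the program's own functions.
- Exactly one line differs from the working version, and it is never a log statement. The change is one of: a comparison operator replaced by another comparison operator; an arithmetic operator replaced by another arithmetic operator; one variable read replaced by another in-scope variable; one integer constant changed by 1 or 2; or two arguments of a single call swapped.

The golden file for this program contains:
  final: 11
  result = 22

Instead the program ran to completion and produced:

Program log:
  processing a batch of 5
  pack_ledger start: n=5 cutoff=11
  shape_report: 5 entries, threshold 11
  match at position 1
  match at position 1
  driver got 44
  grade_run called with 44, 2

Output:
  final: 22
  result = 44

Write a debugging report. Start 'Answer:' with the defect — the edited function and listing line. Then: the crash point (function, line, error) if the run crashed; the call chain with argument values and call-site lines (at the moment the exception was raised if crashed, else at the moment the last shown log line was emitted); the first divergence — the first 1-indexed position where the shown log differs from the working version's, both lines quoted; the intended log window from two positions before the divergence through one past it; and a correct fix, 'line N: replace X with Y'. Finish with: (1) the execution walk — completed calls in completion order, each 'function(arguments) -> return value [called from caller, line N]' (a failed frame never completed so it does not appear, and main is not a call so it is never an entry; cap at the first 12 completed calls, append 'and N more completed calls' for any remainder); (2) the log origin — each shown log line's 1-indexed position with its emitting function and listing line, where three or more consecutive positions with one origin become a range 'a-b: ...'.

Answer: the defect is in pack_ledger at line 13.
Key observation: The log first diverges at position 6: the faulty run prints 'driver got 44' where the working version prints 'driver got 22'.
Call chain: main -> grade_run(44, 2) (called at line 27).
First divergence: position 6 — the shown line 'driver got 44' should read 'driver got 22'.
Intended log window:
  4: match at position 1
  5: match at position 1
  6: driver got 22
  7: grade_run called with 22, 2
Execution walk:
  shape_report([2, 11, 7, 11, 11], 11) -> 1  [called from pack_ledger, line 10]
  pack_ledger([2, 11, 7, 11, 11], 11) -> 44  [called from main, line 25]
  grade_run(44, 2) -> 22  [called from main, line 27]
Log origins:
  1: emitted by main (line 24)
  2: emitted by pack_ledger (line 9)
  3: emitted by shape_report (line 2)
  4: emitted by shape_report (line 5)
  5: emitted by pack_ledger (line 11)
  6: emitted by main (line 26)
  7: emitted by grade_run (line 16)
A correct fix: line 13: replace `4` with `2`.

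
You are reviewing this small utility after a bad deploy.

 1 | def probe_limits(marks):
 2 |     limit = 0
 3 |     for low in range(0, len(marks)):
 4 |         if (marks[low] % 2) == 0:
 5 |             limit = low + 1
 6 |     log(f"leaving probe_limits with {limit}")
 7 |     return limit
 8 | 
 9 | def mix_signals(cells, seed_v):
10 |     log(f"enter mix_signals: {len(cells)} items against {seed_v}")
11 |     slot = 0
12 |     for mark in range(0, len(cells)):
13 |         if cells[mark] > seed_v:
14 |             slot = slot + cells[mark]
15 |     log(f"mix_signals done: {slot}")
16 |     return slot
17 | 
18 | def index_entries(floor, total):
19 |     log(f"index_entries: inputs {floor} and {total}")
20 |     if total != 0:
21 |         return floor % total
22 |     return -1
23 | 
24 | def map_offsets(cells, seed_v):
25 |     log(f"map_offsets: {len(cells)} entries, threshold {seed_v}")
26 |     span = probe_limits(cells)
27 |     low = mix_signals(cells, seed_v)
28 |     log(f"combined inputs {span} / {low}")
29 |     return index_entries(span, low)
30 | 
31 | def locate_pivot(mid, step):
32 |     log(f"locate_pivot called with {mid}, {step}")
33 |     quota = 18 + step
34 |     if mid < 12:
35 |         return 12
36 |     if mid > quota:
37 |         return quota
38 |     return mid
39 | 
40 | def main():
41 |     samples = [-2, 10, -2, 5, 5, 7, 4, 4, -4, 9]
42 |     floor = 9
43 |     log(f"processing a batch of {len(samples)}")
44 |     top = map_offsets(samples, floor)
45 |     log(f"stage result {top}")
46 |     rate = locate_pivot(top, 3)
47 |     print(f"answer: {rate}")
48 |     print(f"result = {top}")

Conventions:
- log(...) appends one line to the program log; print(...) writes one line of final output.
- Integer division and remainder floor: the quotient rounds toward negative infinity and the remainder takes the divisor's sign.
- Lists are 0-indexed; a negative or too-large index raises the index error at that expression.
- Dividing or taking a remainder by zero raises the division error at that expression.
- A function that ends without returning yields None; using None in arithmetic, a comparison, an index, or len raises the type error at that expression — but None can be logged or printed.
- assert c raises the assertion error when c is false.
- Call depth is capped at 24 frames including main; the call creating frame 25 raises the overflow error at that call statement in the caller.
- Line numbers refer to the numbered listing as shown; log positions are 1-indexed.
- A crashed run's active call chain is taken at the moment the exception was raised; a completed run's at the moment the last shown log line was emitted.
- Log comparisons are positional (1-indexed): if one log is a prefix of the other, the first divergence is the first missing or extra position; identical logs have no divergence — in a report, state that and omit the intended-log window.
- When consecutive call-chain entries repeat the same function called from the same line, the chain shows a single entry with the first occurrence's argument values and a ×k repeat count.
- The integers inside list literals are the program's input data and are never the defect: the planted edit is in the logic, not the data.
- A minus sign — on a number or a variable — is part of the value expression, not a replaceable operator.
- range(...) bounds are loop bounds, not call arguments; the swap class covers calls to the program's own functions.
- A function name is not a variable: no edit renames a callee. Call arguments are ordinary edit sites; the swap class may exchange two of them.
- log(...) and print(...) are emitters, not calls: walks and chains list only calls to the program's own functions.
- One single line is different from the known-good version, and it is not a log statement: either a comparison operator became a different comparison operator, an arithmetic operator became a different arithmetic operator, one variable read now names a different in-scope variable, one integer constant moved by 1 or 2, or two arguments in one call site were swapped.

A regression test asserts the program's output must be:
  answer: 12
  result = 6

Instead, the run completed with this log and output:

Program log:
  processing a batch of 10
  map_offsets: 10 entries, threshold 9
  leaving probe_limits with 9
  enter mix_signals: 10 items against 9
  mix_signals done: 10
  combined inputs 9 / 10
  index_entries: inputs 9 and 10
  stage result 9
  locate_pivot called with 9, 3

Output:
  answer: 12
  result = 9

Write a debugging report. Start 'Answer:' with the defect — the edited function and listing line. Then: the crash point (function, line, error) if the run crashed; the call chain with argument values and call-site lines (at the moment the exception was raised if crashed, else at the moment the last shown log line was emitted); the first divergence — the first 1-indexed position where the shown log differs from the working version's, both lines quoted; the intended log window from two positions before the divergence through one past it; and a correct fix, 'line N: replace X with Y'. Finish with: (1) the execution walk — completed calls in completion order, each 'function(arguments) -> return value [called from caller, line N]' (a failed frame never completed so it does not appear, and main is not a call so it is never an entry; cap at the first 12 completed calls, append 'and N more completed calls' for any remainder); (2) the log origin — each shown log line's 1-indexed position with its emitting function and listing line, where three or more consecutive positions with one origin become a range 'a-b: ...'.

Answer: the defect is in probe_limits at line 5.
Core observation: The log first diverges at position 3: the faulty run prints 'leaving probe_limits with 9' where the working version prints 'leaving probe_limits with 6'.
Call chain: main -> locate_pivot(9, 3) (called at line 46).
First divergence: position 3 — the shown line 'leaving probe_limits with 9' should read 'leaving probe_limits with 6'.
Intended log window:
  1: processing a batch of 10
  2: map_offsets: 10 entries, threshold 9
  3: leaving probe_limits with 6
  4: enter mix_signals: 10 items against 9
Execution walk:
  probe_limits([-2, 10, -2, 5, 5, 7, 4, 4, -4, 9]) -> 9  [called from map_offsets, line 26]
  mix_signals([-2, 10, -2, 5, 5, 7, 4, 4, -4, 9], 9) -> 10  [called from map_offsets, line 27]
  index_entries(9, 10) -> 9  [called from map_offsets, line 29]
  map_offsets([-2, 10, -2, 5, 5, 7, 4, 4, -4, 9], 9) -> 9  [called from main, line 44]
  locate_pivot(9, 3) -> 12  [called from main, line 46]
Log origins:
  1: from main, line 43
  2: from map_offsets, line 25
  3: from probe_limits, line 6
  4: from mix_signals, line 10
  5: from mix_signals, line 15
  6: from map_offsets, line 28
  7: from index_entries, line 19
  8: from main, line 45
  9: from locate_pivot, line 32
A correct fix: line 5: replace `low` with `limit`.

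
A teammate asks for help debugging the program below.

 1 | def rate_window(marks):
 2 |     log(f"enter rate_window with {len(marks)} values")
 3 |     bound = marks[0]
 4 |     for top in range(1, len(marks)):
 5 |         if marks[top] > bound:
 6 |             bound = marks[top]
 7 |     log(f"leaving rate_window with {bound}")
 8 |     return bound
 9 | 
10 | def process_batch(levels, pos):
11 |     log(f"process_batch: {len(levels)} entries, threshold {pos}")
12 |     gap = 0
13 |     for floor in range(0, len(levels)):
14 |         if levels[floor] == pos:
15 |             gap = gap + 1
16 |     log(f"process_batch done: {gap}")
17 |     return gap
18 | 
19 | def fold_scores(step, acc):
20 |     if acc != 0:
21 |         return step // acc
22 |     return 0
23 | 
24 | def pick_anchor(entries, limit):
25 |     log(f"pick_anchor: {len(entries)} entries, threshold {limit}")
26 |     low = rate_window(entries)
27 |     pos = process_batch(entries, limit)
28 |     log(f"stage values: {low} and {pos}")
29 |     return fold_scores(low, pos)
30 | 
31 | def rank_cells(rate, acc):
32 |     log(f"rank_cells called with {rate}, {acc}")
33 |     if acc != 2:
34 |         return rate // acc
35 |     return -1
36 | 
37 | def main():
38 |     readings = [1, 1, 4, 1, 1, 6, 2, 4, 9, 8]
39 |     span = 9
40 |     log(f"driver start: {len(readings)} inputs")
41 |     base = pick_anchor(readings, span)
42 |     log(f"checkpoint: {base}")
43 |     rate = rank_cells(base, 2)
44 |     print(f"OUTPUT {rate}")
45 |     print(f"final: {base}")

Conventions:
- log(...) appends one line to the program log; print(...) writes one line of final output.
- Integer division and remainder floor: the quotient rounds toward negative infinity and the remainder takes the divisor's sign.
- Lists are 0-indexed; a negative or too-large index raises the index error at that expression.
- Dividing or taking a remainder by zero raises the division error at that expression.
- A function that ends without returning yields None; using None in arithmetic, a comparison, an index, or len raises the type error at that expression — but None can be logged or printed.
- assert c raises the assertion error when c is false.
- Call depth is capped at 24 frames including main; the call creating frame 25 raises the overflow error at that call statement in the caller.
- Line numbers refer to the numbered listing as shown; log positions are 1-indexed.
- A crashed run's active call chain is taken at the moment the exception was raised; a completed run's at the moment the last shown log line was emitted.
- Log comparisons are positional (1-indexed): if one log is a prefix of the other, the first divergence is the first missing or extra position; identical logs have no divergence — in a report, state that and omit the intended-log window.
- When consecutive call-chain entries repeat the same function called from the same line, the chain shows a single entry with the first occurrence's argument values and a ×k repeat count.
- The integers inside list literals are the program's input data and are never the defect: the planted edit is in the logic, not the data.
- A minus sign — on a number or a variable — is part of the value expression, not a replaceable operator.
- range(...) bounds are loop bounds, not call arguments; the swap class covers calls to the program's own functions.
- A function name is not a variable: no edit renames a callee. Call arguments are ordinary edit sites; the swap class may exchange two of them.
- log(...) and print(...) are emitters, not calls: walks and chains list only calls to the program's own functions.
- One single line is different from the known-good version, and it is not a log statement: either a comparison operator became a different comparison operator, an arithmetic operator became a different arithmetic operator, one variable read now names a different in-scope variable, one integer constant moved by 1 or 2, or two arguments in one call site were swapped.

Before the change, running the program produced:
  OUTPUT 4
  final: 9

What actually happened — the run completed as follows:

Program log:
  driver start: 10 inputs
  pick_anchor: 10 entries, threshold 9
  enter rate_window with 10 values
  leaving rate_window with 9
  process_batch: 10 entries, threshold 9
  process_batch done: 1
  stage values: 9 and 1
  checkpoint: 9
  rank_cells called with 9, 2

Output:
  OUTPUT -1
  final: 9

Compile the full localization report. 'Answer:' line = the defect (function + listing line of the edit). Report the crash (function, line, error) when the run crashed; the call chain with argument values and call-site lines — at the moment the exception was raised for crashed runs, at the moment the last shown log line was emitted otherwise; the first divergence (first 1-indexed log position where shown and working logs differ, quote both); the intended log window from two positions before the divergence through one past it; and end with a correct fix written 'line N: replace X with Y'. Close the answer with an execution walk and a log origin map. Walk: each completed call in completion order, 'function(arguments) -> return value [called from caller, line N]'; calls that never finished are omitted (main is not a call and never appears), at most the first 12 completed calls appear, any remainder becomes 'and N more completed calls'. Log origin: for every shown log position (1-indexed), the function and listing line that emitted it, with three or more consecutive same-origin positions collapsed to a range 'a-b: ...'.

Answer: the defect is in rank_cells at line 33.
Key fact: No log line changed; the fault shows up purely in the output.
Call chain: main -> rank_cells(9, 2) (called at line 43).
First divergence: none — the logs agree in full.
Execution walk:
  rate_window([1, 1, 4, 1, 1, 6, 2, 4, 9, 8]) -> 9  [called from pick_anchor, line 26]
  process_batch([1, 1, 4, 1, 1, 6, 2, 4, 9, 8], 9) -> 1  [called from pick_anchor, line 27]
  fold_scores(9, 1) -> 9  [called from pick_anchor, line 29]
  pick_anchor([1, 1, 4, 1, 1, 6, 2, 4, 9, 8], 9) -> 9  [called from main, line 41]
  rank_cells(9, 2) -> -1  [called from main, line 43]
Log line origins:
  1: from main, line 40
  2: from pick_anchor, line 25
  3: from rate_window, line 2
  4: from rate_window, line 7
  5: from process_batch, line 11
  6: from process_batch, line 16
  7: from pick_anchor, line 28
  8: from main, line 42
  9: from rank_cells, line 32
A correct fix: line 33: replace `2` with `0`.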